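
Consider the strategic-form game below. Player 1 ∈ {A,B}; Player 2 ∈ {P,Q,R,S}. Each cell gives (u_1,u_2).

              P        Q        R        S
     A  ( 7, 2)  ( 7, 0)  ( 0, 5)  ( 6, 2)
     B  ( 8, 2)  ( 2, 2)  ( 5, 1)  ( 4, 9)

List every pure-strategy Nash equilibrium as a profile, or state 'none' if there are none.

(A,P): not NE [P1→B gives 8>7; P2→R gives 5>2]
(A,Q): not NE [P2→R gives 5>0]
(A,R): not NE [P1→B gives 5>0]
(A,S): not NE [P2→R gives 5>2]
(B,P): not NE [P2→S gives 9>2]
(B,Q): not NE [P1→A gives 7>2; P2→S gives 9>2]
(B,R): not NE [P2→S gives 9>1]
(B,S): not NE [P1→A gives 6>4]

Equilibria: none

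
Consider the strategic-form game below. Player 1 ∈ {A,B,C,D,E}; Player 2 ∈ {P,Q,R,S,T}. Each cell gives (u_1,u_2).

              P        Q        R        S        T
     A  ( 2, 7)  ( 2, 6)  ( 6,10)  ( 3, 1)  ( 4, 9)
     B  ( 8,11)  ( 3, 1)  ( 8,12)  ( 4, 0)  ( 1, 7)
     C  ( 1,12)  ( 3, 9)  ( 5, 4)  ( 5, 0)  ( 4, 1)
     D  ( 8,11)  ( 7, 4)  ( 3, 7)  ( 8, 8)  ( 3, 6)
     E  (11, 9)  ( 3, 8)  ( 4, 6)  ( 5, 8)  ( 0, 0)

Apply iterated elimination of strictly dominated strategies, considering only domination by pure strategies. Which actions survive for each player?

P2 drop Q (P beats it: A:7>6 B:11>1 C:12>9 D:11>4 E:9>8)
P2 drop S (P beats it: A:7>1 B:11>0 C:12>0 D:11>8 E:9>8)
P2 drop T (R beats it: A:10>9 B:12>7 C:4>1 D:7>6 E:6>0)
P1 drop A (B beats it: P:8>2 R:8>6)
P1 drop C (B beats it: P:8>1 R:8>5)
P1 drop D (E beats it: P:11>8 R:4>3)
P1→{B,E} P2→{P,R}

IESDS → P1:{B,E} P2:{P,R}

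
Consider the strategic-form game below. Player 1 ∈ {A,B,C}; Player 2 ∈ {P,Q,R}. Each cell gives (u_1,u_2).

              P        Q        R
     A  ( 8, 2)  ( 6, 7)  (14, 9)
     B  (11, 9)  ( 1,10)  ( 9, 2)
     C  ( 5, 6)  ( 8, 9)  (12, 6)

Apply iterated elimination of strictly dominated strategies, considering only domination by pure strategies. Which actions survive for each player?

P2 drop P (Q beats it: A:7>2 B:10>9 C:9>6)
P1 drop B (A beats it: Q:6>1 R:14>9)
P1→{A,C} P2→{Q,R}

IESDS → P1:{A,C} P2:{Q,R}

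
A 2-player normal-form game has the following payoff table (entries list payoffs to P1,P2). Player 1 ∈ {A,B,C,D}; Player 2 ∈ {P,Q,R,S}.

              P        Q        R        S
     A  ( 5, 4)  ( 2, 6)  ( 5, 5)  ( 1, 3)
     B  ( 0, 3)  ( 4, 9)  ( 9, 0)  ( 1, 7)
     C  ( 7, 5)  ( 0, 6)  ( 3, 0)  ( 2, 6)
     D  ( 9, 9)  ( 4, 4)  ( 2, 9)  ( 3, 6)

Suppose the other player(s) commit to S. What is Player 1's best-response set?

BR_1 = {D}

u_1(A vs S) = 1
u_1(B vs S) = 1
u_1(C vs S) = 2
u_1(D vs S) = 3
max payoff 3 at {D}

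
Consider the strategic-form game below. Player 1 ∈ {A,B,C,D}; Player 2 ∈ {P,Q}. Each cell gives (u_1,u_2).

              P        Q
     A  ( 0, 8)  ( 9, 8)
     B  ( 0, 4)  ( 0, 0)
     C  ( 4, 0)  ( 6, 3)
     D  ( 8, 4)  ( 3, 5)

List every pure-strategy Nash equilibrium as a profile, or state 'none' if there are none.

(A,P): not NE [P1→D gives 8>0]
(A,Q): NE
(B,P): not NE [P1→D gives 8>0]
(B,Q): not NE [P1→A gives 9>0; P2→P gives 4>0]
(C,P): not NE [P1→D gives 8>4; P2→Q gives 3>0]
(C,Q): not NE [P1→A gives 9>6]
(D,P): not NE [P2→Q gives 5>4]
(D,Q): not NE [P1→A gives 9>3]

PSNE = {(A,Q)}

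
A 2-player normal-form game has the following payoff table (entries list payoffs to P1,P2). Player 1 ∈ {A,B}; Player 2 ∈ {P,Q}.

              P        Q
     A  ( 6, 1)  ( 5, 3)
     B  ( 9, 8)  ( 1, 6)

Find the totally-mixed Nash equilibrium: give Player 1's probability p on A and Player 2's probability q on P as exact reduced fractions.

P1 indiff ⇒ q·6+(1-q)·5 = q·9+(1-q)·1 ⇒ q(-3) = (1-q)(-4) ⇒ q = 4/7
P2 indiff ⇒ p·1+(1-p)·8 = p·3+(1-p)·6 ⇒ p(-2) = (1-p)(-2) ⇒ p = 1/2

P1 mixes 1/2 on A; P2 mixes 4/7 on P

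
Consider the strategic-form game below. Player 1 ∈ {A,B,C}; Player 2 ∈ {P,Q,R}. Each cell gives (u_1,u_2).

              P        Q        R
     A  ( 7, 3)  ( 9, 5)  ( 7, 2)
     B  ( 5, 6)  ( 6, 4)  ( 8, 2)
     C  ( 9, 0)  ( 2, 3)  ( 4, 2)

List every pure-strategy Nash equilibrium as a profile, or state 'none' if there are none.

(A,P): not NE [P1→C gives 9>7; P2→Q gives 5>3]
(A,Q): NE
(A,R): not NE [P1→B gives 8>7; P2→Q gives 5>2]
(B,P): not NE [P1→C gives 9>5]
(B,Q): not NE [P1→A gives 9>6; P2→P gives 6>4]
(B,R): not NE [P2→P gives 6>2]
(C,P): not NE [P2→Q gives 3>0]
(C,Q): not NE [P1→A gives 9>2]
(C,R): not NE [P1→B gives 8>4; P2→Q gives 3>2]

Nash profiles: (A,Q)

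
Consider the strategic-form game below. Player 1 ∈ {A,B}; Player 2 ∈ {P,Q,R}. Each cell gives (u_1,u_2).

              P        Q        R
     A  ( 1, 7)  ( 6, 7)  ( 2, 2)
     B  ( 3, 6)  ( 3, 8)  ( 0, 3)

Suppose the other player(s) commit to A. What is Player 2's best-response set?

P2 best: {P,Q}

u_2(P vs A) = 7
u_2(Q vs A) = 7
u_2(R vs A) = 2
max payoff 7 at {P,Q}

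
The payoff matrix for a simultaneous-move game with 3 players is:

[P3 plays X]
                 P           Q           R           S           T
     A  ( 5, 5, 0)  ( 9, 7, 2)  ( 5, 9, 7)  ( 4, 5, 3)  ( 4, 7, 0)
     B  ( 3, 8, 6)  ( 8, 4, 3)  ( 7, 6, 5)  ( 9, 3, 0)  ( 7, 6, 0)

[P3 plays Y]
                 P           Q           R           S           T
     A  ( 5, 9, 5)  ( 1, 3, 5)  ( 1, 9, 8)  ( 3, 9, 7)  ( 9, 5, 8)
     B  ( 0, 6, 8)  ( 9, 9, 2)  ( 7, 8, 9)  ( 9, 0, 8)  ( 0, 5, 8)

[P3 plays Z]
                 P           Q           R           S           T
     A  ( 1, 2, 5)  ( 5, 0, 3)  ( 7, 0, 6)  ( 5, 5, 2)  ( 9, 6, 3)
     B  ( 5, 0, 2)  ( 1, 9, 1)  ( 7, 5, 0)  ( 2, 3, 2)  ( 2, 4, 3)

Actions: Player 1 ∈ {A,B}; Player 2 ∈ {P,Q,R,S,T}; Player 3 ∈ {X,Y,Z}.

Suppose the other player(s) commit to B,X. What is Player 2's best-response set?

u_2(P vs B,X) = 8
u_2(Q vs B,X) = 4
u_2(R vs B,X) = 6
u_2(S vs B,X) = 3
u_2(T vs B,X) = 6
max payoff 8 at {P}

P2 best: {P}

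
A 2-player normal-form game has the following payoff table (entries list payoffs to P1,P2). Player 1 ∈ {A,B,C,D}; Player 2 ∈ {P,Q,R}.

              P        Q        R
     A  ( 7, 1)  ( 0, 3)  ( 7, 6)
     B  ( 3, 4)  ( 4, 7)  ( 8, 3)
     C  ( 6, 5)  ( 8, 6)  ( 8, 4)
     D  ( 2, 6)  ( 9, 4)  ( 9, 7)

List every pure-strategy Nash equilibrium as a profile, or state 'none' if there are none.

(A,P): not NE [P2→R gives 6>1]
(A,Q): not NE [P1→D gives 9>0; P2→R gives 6>3]
(A,R): not NE [P1→D gives 9>7]
(B,P): not NE [P1→A gives 7>3; P2→Q gives 7>4]
(B,Q): not NE [P1→D gives 9>4]
(B,R): not NE [P1→D gives 9>8; P2→Q gives 7>3]
(C,P): not NE [P1→A gives 7>6; P2→Q gives 6>5]
(C,Q): not NE [P1→D gives 9>8]
(C,R): not NE [P1→D gives 9>8; P2→Q gives 6>4]
(D,P): not NE [P1→A gives 7>2; P2→R gives 7>6]
(D,Q): not NE [P2→R gives 7>4]
(D,R): NE

Nash profiles: (D,R)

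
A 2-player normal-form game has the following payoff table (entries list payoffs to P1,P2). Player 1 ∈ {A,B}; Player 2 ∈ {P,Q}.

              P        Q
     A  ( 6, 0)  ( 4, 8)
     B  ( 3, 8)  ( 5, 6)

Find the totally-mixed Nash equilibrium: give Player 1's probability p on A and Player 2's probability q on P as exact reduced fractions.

P1 mixes 1/5 on A; P2 mixes 1/4 on P

P1 indiff ⇒ q·6+(1-q)·4 = q·3+(1-q)·5 ⇒ q(3) = (1-q)(1) ⇒ q = 1/4
P2 indiff ⇒ p·0+(1-p)·8 = p·8+(1-p)·6 ⇒ p(-8) = (1-p)(-2) ⇒ p = 1/5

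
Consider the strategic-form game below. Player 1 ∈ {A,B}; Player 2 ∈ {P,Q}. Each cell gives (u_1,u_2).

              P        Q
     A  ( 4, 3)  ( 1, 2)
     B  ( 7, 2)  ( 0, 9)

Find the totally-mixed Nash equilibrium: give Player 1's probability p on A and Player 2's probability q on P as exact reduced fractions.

P1 indiff ⇒ q·4+(1-q)·1 = q·7+(1-q)·0 ⇒ q(-3) = (1-q)(-1) ⇒ q = 1/4
P2 indiff ⇒ p·3+(1-p)·2 = p·2+(1-p)·9 ⇒ p(1) = (1-p)(7) ⇒ p = 7/8

p=7/8, q=1/4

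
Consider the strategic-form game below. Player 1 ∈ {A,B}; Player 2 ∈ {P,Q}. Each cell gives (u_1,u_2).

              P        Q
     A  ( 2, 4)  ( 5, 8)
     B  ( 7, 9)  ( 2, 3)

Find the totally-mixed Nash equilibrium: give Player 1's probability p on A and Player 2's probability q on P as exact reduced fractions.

P1 mixes 3/5 on A; P2 mixes 3/8 on P

P1 indiff ⇒ q·2+(1-q)·5 = q·7+(1-q)·2 ⇒ q(-5) = (1-q)(-3) ⇒ q = 3/8
P2 indiff ⇒ p·4+(1-p)·9 = p·8+(1-p)·3 ⇒ p(-4) = (1-p)(-6) ⇒ p = 3/5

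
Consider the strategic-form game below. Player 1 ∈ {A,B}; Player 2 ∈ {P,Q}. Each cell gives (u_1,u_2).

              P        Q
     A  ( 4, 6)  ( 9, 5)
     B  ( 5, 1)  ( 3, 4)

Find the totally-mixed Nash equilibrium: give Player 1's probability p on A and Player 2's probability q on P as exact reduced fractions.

P1 indiff ⇒ q·4+(1-q)·9 = q·5+(1-q)·3 ⇒ q(-1) = (1-q)(-6) ⇒ q = 6/7
P2 indiff ⇒ p·6+(1-p)·1 = p·5+(1-p)·4 ⇒ p(1) = (1-p)(3) ⇒ p = 3/4

P1 mixes 3/4 on A; P2 mixes 6/7 on P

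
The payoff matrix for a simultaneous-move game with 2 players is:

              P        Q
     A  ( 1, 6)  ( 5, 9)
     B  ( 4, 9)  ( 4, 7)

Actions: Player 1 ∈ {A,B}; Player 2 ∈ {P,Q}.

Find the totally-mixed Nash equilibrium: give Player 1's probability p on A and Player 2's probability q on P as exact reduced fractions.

P1 indiff ⇒ q·1+(1-q)·5 = q·4+(1-q)·4 ⇒ q(-3) = (1-q)(-1) ⇒ q = 1/4
P2 indiff ⇒ p·6+(1-p)·9 = p·9+(1-p)·7 ⇒ p(-3) = (1-p)(-2) ⇒ p = 2/5

p=2/5, q=1/4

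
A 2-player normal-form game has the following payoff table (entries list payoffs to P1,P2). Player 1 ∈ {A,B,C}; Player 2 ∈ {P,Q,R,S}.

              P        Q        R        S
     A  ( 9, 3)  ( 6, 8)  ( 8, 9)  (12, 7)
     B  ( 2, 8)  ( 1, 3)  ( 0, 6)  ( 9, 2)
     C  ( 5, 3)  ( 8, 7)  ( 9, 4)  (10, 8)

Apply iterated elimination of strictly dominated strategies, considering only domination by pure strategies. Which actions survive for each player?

IESDS → P1:{A,C} P2:{Q,R,S}

P1 drop B (A beats it: P:9>2 Q:6>1 R:8>0 S:12>9)
P2 drop P (Q beats it: A:8>3 C:7>3)
P1→{A,C} P2→{Q,R,S}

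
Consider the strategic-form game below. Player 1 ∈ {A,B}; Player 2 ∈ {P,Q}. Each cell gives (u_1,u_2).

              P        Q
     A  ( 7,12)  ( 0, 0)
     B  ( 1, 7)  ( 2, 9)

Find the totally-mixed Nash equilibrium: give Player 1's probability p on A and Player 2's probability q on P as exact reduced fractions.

(p,q) = (1/7, 1/4)

P1 indiff ⇒ q·7+(1-q)·0 = q·1+(1-q)·2 ⇒ q(6) = (1-q)(2) ⇒ q = 1/4
P2 indiff ⇒ p·12+(1-p)·7 = p·0+(1-p)·9 ⇒ p(12) = (1-p)(2) ⇒ p = 1/7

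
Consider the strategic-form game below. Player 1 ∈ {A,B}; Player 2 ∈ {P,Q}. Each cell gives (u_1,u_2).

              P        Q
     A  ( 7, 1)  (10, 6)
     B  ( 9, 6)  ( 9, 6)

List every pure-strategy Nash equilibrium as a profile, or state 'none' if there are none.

Nash profiles: (A,Q), (B,P)

(A,P): not NE [P1→B gives 9>7; P2→Q gives 6>1]
(A,Q): NE
(B,P): NE
(B,Q): not NE [P1→A gives 10>9]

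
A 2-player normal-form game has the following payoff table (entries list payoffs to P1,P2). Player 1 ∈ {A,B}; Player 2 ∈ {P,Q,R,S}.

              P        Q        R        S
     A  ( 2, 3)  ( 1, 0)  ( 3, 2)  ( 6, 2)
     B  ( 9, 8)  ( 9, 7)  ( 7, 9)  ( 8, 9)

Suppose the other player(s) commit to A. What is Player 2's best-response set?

u_2(P vs A) = 3
u_2(Q vs A) = 0
u_2(R vs A) = 2
u_2(S vs A) = 2
max payoff 3 at {P}

P2 best: {P}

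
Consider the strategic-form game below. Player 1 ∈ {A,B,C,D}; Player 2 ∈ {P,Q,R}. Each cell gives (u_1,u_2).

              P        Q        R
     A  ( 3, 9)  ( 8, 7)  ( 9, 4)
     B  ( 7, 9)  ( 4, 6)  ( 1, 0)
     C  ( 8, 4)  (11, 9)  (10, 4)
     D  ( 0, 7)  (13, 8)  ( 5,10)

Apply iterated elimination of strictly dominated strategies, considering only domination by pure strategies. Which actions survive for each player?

P1 drop A (C beats it: P:8>3 Q:11>8 R:10>9)
P1 drop B (C beats it: P:8>7 Q:11>4 R:10>1)
P2 drop P (Q beats it: C:9>4 D:8>7)
P1→{C,D} P2→{Q,R}

IESDS → P1:{C,D} P2:{Q,R}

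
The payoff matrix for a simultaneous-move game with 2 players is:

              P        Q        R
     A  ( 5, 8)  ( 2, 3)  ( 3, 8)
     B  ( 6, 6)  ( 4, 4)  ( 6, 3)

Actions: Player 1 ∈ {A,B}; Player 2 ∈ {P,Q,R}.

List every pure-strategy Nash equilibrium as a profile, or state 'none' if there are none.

Nash profiles: (B,P)

(A,P): not NE [P1→B gives 6>5]
(A,Q): not NE [P1→B gives 4>2; P2→R gives 8>3]
(A,R): not NE [P1→B gives 6>3]
(B,P): NE
(B,Q): not NE [P2→P gives 6>4]
(B,R): not NE [P2→P gives 6>3]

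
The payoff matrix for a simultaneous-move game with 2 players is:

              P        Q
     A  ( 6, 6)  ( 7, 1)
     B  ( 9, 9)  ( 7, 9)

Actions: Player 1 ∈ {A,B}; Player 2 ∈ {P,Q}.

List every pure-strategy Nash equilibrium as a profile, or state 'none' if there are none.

(A,P): not NE [P1→B gives 9>6]
(A,Q): not NE [P2→P gives 6>1]
(B,P): NE
(B,Q): NE

PSNE = {(B,P), (B,Q)}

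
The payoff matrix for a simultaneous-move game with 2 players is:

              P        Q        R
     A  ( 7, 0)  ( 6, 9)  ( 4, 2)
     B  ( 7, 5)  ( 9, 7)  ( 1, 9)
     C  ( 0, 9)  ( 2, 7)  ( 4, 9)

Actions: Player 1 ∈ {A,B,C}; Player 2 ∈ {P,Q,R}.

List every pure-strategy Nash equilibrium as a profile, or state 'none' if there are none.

(A,P): not NE [P2→Q gives 9>0]
(A,Q): not NE [P1→B gives 9>6]
(A,R): not NE [P2→Q gives 9>2]
(B,P): not NE [P2→R gives 9>5]
(B,Q): not NE [P2→R gives 9>7]
(B,R): not NE [P1→C gives 4>1]
(C,P): not NE [P1→B gives 7>0]
(C,Q): not NE [P1→B gives 9>2; P2→R gives 9>7]
(C,R): NE

PSNE = {(C,R)}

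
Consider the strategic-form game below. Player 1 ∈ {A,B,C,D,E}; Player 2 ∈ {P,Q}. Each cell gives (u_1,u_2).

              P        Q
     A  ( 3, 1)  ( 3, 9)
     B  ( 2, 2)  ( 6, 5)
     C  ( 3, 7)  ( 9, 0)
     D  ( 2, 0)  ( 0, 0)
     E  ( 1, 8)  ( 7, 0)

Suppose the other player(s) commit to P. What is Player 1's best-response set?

BR_1 = {A,C}

u_1(A vs P) = 3
u_1(B vs P) = 2
u_1(C vs P) = 3
u_1(D vs P) = 2
u_1(E vs P) = 1
max payoff 3 at {A,C}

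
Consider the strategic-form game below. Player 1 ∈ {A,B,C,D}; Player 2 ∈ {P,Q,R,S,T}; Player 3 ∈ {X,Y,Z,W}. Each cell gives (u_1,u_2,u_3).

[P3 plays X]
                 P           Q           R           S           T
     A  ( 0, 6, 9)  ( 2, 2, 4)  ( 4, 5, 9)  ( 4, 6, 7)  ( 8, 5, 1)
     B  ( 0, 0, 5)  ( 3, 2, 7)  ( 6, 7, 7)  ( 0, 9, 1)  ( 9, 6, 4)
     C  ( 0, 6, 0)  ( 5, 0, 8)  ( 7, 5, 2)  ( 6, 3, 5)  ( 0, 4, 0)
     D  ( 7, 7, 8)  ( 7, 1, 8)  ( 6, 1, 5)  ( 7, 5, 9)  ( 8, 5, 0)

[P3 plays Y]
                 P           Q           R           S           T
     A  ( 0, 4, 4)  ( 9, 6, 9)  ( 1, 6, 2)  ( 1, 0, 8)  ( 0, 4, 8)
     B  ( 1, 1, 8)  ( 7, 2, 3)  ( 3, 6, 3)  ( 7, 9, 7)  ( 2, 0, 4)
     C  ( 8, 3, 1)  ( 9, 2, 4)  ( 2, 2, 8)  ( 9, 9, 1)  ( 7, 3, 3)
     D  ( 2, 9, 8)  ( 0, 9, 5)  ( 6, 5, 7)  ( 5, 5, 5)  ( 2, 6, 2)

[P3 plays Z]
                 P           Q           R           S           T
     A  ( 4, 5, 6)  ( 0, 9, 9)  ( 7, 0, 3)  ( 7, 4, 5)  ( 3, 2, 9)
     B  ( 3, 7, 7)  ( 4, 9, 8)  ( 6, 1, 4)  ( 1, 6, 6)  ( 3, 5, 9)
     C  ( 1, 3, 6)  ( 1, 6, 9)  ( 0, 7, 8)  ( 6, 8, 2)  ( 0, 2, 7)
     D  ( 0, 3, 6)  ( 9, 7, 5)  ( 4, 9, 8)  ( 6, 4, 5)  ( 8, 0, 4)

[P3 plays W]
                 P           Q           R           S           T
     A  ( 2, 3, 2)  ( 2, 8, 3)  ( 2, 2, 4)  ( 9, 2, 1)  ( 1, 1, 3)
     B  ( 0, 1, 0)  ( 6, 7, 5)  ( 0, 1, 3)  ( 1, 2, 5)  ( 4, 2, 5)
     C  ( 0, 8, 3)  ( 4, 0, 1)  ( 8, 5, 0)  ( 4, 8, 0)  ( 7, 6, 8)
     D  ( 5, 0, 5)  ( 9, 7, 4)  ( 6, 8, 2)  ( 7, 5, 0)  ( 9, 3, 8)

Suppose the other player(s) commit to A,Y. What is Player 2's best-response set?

argmax u_2 = {Q,R}

u_2(P vs A,Y) = 4
u_2(Q vs A,Y) = 6
u_2(R vs A,Y) = 6
u_2(S vs A,Y) = 0
u_2(T vs A,Y) = 4
max payoff 6 at {Q,R}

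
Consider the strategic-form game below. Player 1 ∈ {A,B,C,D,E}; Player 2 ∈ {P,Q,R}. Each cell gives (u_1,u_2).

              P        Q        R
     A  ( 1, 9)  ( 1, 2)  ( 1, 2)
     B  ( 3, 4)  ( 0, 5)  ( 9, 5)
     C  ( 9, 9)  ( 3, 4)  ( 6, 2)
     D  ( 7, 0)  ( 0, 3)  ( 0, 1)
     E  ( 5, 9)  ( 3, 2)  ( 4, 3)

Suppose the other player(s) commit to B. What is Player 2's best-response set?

argmax u_2 = {Q,R}

u_2(P vs B) = 4
u_2(Q vs B) = 5
u_2(R vs B) = 5
max payoff 5 at {Q,R}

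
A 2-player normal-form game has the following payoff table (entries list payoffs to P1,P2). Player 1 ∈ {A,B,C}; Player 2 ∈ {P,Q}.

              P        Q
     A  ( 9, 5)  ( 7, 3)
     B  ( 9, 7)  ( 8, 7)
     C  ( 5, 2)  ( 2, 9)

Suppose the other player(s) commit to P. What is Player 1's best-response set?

argmax u_1 = {A,B}

u_1(A vs P) = 9
u_1(B vs P) = 9
u_1(C vs P) = 5
max payoff 9 at {A,B}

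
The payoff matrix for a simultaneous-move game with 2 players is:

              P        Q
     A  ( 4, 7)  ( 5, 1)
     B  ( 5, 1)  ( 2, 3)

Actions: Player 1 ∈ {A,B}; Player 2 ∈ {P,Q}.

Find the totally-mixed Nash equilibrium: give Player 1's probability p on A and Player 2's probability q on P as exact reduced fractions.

p=1/4, q=3/4

P1 indiff ⇒ q·4+(1-q)·5 = q·5+(1-q)·2 ⇒ q(-1) = (1-q)(-3) ⇒ q = 3/4
P2 indiff ⇒ p·7+(1-p)·1 = p·1+(1-p)·3 ⇒ p(6) = (1-p)(2) ⇒ p = 1/4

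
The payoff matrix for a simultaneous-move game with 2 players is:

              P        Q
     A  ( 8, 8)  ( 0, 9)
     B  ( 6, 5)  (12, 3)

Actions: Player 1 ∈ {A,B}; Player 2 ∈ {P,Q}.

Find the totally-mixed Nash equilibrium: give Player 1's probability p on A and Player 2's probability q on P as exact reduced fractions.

P1 indiff ⇒ q·8+(1-q)·0 = q·6+(1-q)·12 ⇒ q(2) = (1-q)(12) ⇒ q = 6/7
P2 indiff ⇒ p·8+(1-p)·5 = p·9+(1-p)·3 ⇒ p(-1) = (1-p)(-2) ⇒ p = 2/3

(p,q) = (2/3, 6/7)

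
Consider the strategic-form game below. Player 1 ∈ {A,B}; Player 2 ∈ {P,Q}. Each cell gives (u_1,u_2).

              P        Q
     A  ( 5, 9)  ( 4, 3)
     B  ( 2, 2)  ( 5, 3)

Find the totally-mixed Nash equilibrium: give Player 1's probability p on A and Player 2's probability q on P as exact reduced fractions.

P1 indiff ⇒ q·5+(1-q)·4 = q·2+(1-q)·5 ⇒ q(3) = (1-q)(1) ⇒ q = 1/4
P2 indiff ⇒ p·9+(1-p)·2 = p·3+(1-p)·3 ⇒ p(6) = (1-p)(1) ⇒ p = 1/7

(p,q) = (1/7, 1/4)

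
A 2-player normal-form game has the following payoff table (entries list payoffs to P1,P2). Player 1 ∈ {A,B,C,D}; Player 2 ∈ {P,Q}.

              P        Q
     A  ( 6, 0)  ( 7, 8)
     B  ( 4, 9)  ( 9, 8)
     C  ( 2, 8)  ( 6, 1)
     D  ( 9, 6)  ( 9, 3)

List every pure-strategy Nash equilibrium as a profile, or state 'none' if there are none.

PSNE = {(D,P)}

(A,P): not NE [P1→D gives 9>6; P2→Q gives 8>0]
(A,Q): not NE [P1→D gives 9>7]
(B,P): not NE [P1→D gives 9>4]
(B,Q): not NE [P2→P gives 9>8]
(C,P): not NE [P1→D gives 9>2]
(C,Q): not NE [P1→D gives 9>6; P2→P gives 8>1]
(D,P): NE
(D,Q): not NE [P2→P gives 6>3]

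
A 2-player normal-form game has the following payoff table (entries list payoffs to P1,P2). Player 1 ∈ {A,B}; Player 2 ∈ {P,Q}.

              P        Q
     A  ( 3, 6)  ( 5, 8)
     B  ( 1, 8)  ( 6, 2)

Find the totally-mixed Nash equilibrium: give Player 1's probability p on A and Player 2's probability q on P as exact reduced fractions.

p=3/4, q=1/3

P1 indiff ⇒ q·3+(1-q)·5 = q·1+(1-q)·6 ⇒ q(2) = (1-q)(1) ⇒ q = 1/3
P2 indiff ⇒ p·6+(1-p)·8 = p·8+(1-p)·2 ⇒ p(-2) = (1-p)(-6) ⇒ p = 3/4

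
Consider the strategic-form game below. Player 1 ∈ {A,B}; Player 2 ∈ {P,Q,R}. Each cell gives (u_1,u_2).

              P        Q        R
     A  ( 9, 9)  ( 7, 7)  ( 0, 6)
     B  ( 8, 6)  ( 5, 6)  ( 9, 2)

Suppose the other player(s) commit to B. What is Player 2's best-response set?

u_2(P vs B) = 6
u_2(Q vs B) = 6
u_2(R vs B) = 2
max payoff 6 at {P,Q}

P2 best: {P,Q}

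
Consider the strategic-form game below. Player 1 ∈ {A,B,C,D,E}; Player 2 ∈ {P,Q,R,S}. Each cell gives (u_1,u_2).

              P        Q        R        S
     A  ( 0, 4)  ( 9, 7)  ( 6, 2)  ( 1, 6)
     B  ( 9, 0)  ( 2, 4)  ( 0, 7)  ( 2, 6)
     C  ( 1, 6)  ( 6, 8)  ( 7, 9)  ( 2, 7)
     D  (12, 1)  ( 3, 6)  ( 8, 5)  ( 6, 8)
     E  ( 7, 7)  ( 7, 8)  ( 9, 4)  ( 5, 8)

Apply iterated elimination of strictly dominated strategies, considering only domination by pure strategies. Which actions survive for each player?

IESDS → P1:{A,D,E} P2:{Q,S}

P1 drop B (D beats it: P:12>9 Q:3>2 R:8>0 S:6>2)
P1 drop C (E beats it: P:7>1 Q:7>6 R:9>7 S:5>2)
P2 drop P (Q beats it: A:7>4 D:6>1 E:8>7)
P2 drop R (Q beats it: A:7>2 D:6>5 E:8>4)
P1→{A,D,E} P2→{Q,S}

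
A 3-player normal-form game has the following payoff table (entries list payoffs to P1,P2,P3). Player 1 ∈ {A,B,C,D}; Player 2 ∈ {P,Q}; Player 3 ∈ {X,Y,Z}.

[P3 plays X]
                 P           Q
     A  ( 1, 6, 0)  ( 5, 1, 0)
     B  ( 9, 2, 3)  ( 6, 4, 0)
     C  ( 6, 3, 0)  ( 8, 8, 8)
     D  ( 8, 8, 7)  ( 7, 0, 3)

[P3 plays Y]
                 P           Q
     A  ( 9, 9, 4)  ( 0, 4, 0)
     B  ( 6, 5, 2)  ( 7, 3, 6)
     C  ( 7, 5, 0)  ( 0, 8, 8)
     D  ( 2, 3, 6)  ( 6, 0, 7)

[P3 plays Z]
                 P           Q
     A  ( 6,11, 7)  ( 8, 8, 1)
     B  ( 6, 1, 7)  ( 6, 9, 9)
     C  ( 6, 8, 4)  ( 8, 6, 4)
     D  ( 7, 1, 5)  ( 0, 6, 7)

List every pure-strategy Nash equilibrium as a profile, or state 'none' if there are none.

(A,P,X): not NE [P1→B gives 9>1; P3→Z gives 7>0]
(A,P,Y): not NE [P3→Z gives 7>4]
(A,P,Z): not NE [P1→D gives 7>6]
(A,Q,X): not NE [P1→C gives 8>5; P2→P gives 6>1; P3→Z gives 1>0]
(A,Q,Y): not NE [P1→B gives 7>0; P2→P gives 9>4; P3→Z gives 1>0]
(A,Q,Z): not NE [P2→P gives 11>8]
(B,P,X): not NE [P2→Q gives 4>2; P3→Z gives 7>3]
(B,P,Y): not NE [P1→A gives 9>6; P3→Z gives 7>2]
(B,P,Z): not NE [P1→D gives 7>6; P2→Q gives 9>1]
(B,Q,X): not NE [P1→C gives 8>6; P3→Z gives 9>0]
(B,Q,Y): not NE [P2→P gives 5>3; P3→Z gives 9>6]
(B,Q,Z): not NE [P1→C gives 8>6]
(C,P,X): not NE [P1→B gives 9>6; P2→Q gives 8>3; P3→Z gives 4>0]
(C,P,Y): not NE [P1→A gives 9>7; P2→Q gives 8>5; P3→Z gives 4>0]
(C,P,Z): not NE [P1→D gives 7>6]
(C,Q,X): NE
(C,Q,Y): not NE [P1→B gives 7>0]
(C,Q,Z): not NE [P2→P gives 8>6; P3→Y gives 8>4]
(D,P,X): not NE [P1→B gives 9>8]
(D,P,Y): not NE [P1→A gives 9>2; P3→X gives 7>6]
(D,P,Z): not NE [P2→Q gives 6>1; P3→X gives 7>5]
(D,Q,X): not NE [P1→C gives 8>7; P2→P gives 8>0; P3→Z gives 7>3]
(D,Q,Y): not NE [P1→B gives 7>6; P2→P gives 3>0]
(D,Q,Z): not NE [P1→C gives 8>0]

Nash profiles: (C,Q,X)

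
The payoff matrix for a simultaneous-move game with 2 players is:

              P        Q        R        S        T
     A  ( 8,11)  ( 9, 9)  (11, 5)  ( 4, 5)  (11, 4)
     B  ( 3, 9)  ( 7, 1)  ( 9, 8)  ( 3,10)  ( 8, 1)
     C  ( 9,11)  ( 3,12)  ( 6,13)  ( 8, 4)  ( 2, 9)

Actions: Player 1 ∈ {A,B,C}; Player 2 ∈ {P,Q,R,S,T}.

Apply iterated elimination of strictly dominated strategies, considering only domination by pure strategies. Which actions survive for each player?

IESDS → P1:{A,C} P2:{P,Q,R}

P1 drop B (A beats it: P:8>3 Q:9>7 R:11>9 S:4>3 T:11>8)
P2 drop S (P beats it: A:11>5 C:11>4)
P2 drop T (P beats it: A:11>4 C:11>9)
P1→{A,C} P2→{P,Q,R}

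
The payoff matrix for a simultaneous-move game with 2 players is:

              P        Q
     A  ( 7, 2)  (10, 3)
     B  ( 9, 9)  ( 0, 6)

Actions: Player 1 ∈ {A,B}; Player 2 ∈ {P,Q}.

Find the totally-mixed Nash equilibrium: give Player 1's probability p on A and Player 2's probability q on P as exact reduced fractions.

P1 indiff ⇒ q·7+(1-q)·10 = q·9+(1-q)·0 ⇒ q(-2) = (1-q)(-10) ⇒ q = 5/6
P2 indiff ⇒ p·2+(1-p)·9 = p·3+(1-p)·6 ⇒ p(-1) = (1-p)(-3) ⇒ p = 3/4

P1 mixes 3/4 on A; P2 mixes 5/6 on P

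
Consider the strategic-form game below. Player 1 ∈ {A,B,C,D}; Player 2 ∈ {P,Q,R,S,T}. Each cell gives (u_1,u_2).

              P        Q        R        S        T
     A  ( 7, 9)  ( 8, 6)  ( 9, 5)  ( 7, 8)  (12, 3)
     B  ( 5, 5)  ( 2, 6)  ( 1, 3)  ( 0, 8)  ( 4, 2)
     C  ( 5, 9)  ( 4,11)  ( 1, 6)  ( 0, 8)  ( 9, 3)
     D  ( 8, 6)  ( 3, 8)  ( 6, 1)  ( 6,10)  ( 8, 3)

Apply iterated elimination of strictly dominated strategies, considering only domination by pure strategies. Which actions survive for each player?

Survivors P1:{A,D} P2:{P,S}

P1 drop B (A beats it: P:7>5 Q:8>2 R:9>1 S:7>0 T:12>4)
P1 drop C (A beats it: P:7>5 Q:8>4 R:9>1 S:7>0 T:12>9)
P2 drop Q (S beats it: A:8>6 D:10>8)
P2 drop R (P beats it: A:9>5 D:6>1)
P2 drop T (P beats it: A:9>3 D:6>3)
P1→{A,D} P2→{P,S}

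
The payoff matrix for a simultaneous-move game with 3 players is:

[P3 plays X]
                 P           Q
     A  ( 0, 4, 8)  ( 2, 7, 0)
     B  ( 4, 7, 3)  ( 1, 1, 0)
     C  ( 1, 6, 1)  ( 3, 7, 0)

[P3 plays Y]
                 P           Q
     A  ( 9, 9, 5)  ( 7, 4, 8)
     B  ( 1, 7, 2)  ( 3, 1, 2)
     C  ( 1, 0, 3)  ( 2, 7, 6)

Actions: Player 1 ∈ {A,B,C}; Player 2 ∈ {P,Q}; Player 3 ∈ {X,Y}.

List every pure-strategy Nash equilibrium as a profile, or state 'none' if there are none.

(A,P,X): not NE [P1→B gives 4>0; P2→Q gives 7>4]
(A,P,Y): not NE [P3→X gives 8>5]
(A,Q,X): not NE [P1→C gives 3>2; P3→Y gives 8>0]
(A,Q,Y): not NE [P2→P gives 9>4]
(B,P,X): NE
(B,P,Y): not NE [P1→A gives 9>1; P3→X gives 3>2]
(B,Q,X): not NE [P1→C gives 3>1; P2→P gives 7>1; P3→Y gives 2>0]
(B,Q,Y): not NE [P1→A gives 7>3; P2→P gives 7>1]
(C,P,X): not NE [P1→B gives 4>1; P2→Q gives 7>6; P3→Y gives 3>1]
(C,P,Y): not NE [P1→A gives 9>1; P2→Q gives 7>0]
(C,Q,X): not NE [P3→Y gives 6>0]
(C,Q,Y): not NE [P1→A gives 7>2]

PSNE = {(B,P,X)}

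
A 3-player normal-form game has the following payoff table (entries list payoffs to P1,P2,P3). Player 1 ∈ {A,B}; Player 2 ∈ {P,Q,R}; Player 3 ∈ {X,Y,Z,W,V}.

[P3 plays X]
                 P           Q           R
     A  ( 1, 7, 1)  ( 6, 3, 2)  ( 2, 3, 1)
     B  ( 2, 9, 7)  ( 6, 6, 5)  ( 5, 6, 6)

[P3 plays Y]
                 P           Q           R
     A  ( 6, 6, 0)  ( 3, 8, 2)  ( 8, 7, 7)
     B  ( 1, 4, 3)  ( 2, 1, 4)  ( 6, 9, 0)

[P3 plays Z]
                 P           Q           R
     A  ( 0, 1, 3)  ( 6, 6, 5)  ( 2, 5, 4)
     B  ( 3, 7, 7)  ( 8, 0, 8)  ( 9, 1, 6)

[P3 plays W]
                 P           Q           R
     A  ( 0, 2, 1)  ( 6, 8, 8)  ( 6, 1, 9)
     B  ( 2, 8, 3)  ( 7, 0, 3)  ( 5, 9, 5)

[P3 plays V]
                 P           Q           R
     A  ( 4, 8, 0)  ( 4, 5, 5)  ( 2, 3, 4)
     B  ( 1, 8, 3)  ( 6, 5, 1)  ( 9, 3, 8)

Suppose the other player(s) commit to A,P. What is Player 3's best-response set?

argmax u_3 = {Z}

u_3(X vs A,P) = 1
u_3(Y vs A,P) = 0
u_3(Z vs A,P) = 3
u_3(W vs A,P) = 1
u_3(V vs A,P) = 0
max payoff 3 at {Z}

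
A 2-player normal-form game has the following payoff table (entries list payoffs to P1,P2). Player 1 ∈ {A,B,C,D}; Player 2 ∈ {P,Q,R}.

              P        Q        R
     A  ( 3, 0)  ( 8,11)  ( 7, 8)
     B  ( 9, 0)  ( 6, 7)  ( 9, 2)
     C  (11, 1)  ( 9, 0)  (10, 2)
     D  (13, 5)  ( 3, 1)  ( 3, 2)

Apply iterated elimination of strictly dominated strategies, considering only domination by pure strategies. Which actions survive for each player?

P1 drop A (C beats it: P:11>3 Q:9>8 R:10>7)
P1 drop B (C beats it: P:11>9 Q:9>6 R:10>9)
P2 drop Q (P beats it: C:1>0 D:5>1)
P1→{C,D} P2→{P,R}

Remaining: P1:{C,D} P2:{P,R}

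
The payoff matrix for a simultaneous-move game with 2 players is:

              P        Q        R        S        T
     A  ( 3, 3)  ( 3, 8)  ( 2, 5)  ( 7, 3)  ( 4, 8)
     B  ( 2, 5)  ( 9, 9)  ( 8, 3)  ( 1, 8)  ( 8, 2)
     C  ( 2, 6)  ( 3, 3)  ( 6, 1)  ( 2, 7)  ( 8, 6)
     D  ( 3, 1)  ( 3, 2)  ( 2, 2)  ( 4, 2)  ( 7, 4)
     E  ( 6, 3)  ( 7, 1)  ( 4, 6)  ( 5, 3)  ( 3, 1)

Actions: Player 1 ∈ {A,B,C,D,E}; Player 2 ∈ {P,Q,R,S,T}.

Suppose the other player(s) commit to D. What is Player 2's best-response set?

BR_2 = {T}

u_2(P vs D) = 1
u_2(Q vs D) = 2
u_2(R vs D) = 2
u_2(S vs D) = 2
u_2(T vs D) = 4
max payoff 4 at {T}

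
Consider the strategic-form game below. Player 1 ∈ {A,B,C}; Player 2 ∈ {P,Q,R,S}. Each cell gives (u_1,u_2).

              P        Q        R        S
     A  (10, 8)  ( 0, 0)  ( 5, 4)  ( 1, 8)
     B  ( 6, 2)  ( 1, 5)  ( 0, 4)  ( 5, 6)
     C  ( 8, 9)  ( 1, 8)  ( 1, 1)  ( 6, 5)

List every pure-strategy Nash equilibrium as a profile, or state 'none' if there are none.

(A,P): NE
(A,Q): not NE [P1→C gives 1>0; P2→S gives 8>0]
(A,R): not NE [P2→S gives 8>4]
(A,S): not NE [P1→C gives 6>1]
(B,P): not NE [P1→A gives 10>6; P2→S gives 6>2]
(B,Q): not NE [P2→S gives 6>5]
(B,R): not NE [P1→A gives 5>0; P2→S gives 6>4]
(B,S): not NE [P1→C gives 6>5]
(C,P): not NE [P1→A gives 10>8]
(C,Q): not NE [P2→P gives 9>8]
(C,R): not NE [P1→A gives 5>1; P2→P gives 9>1]
(C,S): not NE [P2→P gives 9>5]

Nash profiles: (A,P)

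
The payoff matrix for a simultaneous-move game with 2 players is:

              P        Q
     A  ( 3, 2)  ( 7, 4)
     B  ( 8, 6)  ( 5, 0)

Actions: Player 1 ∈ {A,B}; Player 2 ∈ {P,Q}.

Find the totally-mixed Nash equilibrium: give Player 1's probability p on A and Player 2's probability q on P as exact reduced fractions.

P1 indiff ⇒ q·3+(1-q)·7 = q·8+(1-q)·5 ⇒ q(-5) = (1-q)(-2) ⇒ q = 2/7
P2 indiff ⇒ p·2+(1-p)·6 = p·4+(1-p)·0 ⇒ p(-2) = (1-p)(-6) ⇒ p = 3/4

P1 mixes 3/4 on A; P2 mixes 2/7 on P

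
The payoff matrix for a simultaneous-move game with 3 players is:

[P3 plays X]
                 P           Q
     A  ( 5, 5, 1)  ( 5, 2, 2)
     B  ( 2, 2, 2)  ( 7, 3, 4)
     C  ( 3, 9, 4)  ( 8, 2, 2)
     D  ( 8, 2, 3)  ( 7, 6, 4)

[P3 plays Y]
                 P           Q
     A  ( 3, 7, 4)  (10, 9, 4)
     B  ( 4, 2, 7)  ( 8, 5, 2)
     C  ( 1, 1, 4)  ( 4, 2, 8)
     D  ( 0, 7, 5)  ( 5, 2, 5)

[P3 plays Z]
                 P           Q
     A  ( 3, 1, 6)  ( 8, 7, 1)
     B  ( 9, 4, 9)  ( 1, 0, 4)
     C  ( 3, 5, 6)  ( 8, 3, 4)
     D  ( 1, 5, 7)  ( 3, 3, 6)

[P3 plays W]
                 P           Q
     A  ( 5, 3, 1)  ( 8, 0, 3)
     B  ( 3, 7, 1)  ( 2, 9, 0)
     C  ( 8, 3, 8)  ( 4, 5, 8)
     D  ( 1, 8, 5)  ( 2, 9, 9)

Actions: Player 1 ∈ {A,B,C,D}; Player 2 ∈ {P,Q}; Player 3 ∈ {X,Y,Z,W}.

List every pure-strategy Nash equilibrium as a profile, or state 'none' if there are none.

PSNE = {(A,Q,Y), (B,P,Z)}

(A,P,X): not NE [P1→D gives 8>5; P3→Z gives 6>1]
(A,P,Y): not NE [P1→B gives 4>3; P2→Q gives 9>7; P3→Z gives 6>4]
(A,P,Z): not NE [P1→B gives 9>3; P2→Q gives 7>1]
(A,P,W): not NE [P1→C gives 8>5; P3→Z gives 6>1]
(A,Q,X): not NE [P1→C gives 8>5; P2→P gives 5>2; P3→Y gives 4>2]
(A,Q,Y): NE
(A,Q,Z): not NE [P3→Y gives 4>1]
(A,Q,W): not NE [P2→P gives 3>0; P3→Y gives 4>3]
(B,P,X): not NE [P1→D gives 8>2; P2→Q gives 3>2; P3→Z gives 9>2]
(B,P,Y): not NE [P2→Q gives 5>2; P3→Z gives 9>7]
(B,P,Z): NE
(B,P,W): not NE [P1→C gives 8>3; P2→Q gives 9>7; P3→Z gives 9>1]
(B,Q,X): not NE [P1→C gives 8>7]
(B,Q,Y): not NE [P1→A gives 10>8; P3→Z gives 4>2]
(B,Q,Z): not NE [P1→C gives 8>1; P2→P gives 4>0]
(B,Q,W): not NE [P1→A gives 8>2; P3→Z gives 4>0]
(C,P,X): not NE [P1→D gives 8>3; P3→W gives 8>4]
(C,P,Y): not NE [P1→B gives 4>1; P2→Q gives 2>1; P3→W gives 8>4]
(C,P,Z): not NE [P1→B gives 9>3; P3→W gives 8>6]
(C,P,W): not NE [P2→Q gives 5>3]
(C,Q,X): not NE [P2→P gives 9>2; P3→W gives 8>2]
(C,Q,Y): not NE [P1→A gives 10>4]
(C,Q,Z): not NE [P2→P gives 5>3; P3→W gives 8>4]
(C,Q,W): not NE [P1→A gives 8>4]
(D,P,X): not NE [P2→Q gives 6>2; P3→Z gives 7>3]
(D,P,Y): not NE [P1→B gives 4>0; P3→Z gives 7>5]
(D,P,Z): not NE [P1→B gives 9>1]
(D,P,W): not NE [P1→C gives 8>1; P2→Q gives 9>8; P3→Z gives 7>5]
(D,Q,X): not NE [P1→C gives 8>7; P3→W gives 9>4]
(D,Q,Y): not NE [P1→A gives 10>5; P2→P gives 7>2; P3→W gives 9>5]
(D,Q,Z): not NE [P1→C gives 8>3; P2→P gives 5>3; P3→W gives 9>6]
(D,Q,W): not NE [P1→A gives 8>2]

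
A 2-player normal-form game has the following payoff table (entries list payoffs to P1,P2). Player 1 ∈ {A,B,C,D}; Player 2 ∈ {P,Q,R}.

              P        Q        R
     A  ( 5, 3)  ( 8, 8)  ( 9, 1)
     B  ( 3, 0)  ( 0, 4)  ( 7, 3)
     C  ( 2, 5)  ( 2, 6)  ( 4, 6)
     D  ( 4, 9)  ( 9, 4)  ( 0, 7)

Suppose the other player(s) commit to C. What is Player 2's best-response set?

BR_2 = {Q,R}

u_2(P vs C) = 5
u_2(Q vs C) = 6
u_2(R vs C) = 6
max payoff 6 at {Q,R}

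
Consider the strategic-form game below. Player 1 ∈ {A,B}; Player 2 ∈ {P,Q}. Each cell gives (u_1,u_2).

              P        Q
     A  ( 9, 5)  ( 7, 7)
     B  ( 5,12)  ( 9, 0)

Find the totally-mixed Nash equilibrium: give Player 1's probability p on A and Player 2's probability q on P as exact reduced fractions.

P1 indiff ⇒ q·9+(1-q)·7 = q·5+(1-q)·9 ⇒ q(4) = (1-q)(2) ⇒ q = 1/3
P2 indiff ⇒ p·5+(1-p)·12 = p·7+(1-p)·0 ⇒ p(-2) = (1-p)(-12) ⇒ p = 6/7

P1 mixes 6/7 on A; P2 mixes 1/3 on P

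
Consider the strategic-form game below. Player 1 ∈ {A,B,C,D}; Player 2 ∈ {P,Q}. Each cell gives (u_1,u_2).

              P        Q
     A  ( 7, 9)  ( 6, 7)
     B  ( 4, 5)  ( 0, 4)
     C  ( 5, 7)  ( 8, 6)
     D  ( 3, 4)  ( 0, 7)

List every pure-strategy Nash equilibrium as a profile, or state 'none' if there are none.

(A,P): NE
(A,Q): not NE [P1→C gives 8>6; P2→P gives 9>7]
(B,P): not NE [P1→A gives 7>4]
(B,Q): not NE [P1→C gives 8>0; P2→P gives 5>4]
(C,P): not NE [P1→A gives 7>5]
(C,Q): not NE [P2→P gives 7>6]
(D,P): not NE [P1→A gives 7>3; P2→Q gives 7>4]
(D,Q): not NE [P1→C gives 8>0]

NE set: (A,P)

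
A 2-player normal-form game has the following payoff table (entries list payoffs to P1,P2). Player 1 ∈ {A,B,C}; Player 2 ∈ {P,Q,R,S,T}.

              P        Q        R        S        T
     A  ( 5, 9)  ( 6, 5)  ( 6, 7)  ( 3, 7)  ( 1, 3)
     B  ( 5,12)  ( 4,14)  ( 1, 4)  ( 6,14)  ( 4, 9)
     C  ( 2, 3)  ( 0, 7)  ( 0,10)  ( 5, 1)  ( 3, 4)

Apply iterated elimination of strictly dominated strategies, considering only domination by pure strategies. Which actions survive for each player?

P1 drop C (B beats it: P:5>2 Q:4>0 R:1>0 S:6>5 T:4>3)
P2 drop R (P beats it: A:9>7 B:12>4)
P2 drop T (P beats it: A:9>3 B:12>9)
P1→{A,B} P2→{P,Q,S}

Remaining: P1:{A,B} P2:{P,Q,S}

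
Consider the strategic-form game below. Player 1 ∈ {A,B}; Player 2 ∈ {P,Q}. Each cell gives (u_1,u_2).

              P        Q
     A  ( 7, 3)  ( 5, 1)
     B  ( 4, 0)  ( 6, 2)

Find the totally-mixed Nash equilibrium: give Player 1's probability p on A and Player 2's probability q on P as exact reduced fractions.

P1 indiff ⇒ q·7+(1-q)·5 = q·4+(1-q)·6 ⇒ q(3) = (1-q)(1) ⇒ q = 1/4
P2 indiff ⇒ p·3+(1-p)·0 = p·1+(1-p)·2 ⇒ p(2) = (1-p)(2) ⇒ p = 1/2

(p,q) = (1/2, 1/4)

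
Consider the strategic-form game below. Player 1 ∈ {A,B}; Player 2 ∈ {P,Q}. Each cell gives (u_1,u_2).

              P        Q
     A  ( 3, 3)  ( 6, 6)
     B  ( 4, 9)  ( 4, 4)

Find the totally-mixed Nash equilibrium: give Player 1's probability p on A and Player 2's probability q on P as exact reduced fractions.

P1 indiff ⇒ q·3+(1-q)·6 = q·4+(1-q)·4 ⇒ q(-1) = (1-q)(-2) ⇒ q = 2/3
P2 indiff ⇒ p·3+(1-p)·9 = p·6+(1-p)·4 ⇒ p(-3) = (1-p)(-5) ⇒ p = 5/8

P1 mixes 5/8 on A; P2 mixes 2/3 on P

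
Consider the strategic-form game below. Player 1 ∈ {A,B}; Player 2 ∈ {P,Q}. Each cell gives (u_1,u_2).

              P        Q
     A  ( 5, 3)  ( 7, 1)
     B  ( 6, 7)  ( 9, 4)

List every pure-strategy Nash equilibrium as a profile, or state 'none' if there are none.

PSNE = {(B,P)}

(A,P): not NE [P1→B gives 6>5]
(A,Q): not NE [P1→B gives 9>7; P2→P gives 3>1]
(B,P): NE
(B,Q): not NE [P2→P gives 7>4]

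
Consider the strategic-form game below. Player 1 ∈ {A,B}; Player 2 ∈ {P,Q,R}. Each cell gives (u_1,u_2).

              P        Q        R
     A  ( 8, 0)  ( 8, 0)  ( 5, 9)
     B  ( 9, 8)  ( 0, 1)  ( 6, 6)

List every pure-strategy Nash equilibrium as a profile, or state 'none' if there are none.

PSNE = {(B,P)}

(A,P): not NE [P1→B gives 9>8; P2→R gives 9>0]
(A,Q): not NE [P2→R gives 9>0]
(A,R): not NE [P1→B gives 6>5]
(B,P): NE
(B,Q): not NE [P1→A gives 8>0; P2→P gives 8>1]
(B,R): not NE [P2→P gives 8>6]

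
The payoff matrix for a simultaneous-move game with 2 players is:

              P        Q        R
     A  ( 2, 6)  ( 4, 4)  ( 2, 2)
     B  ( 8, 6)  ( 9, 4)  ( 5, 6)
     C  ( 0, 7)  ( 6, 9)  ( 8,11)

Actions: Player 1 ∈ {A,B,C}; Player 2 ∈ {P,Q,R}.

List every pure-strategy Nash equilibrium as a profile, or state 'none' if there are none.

NE set: (B,P), (C,R)

(A,P): not NE [P1→B gives 8>2]
(A,Q): not NE [P1→B gives 9>4; P2→P gives 6>4]
(A,R): not NE [P1→C gives 8>2; P2→P gives 6>2]
(B,P): NE
(B,Q): not NE [P2→R gives 6>4]
(B,R): not NE [P1→C gives 8>5]
(C,P): not NE [P1→B gives 8>0; P2→R gives 11>7]
(C,Q): not NE [P1→B gives 9>6; P2→R gives 11>9]
(C,R): NE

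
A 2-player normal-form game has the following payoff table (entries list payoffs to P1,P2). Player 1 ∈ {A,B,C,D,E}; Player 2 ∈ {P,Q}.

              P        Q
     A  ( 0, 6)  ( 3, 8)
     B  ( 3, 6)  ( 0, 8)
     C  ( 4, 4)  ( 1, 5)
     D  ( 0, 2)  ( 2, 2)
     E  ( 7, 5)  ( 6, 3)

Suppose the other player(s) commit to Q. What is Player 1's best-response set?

BR_1 = {E}

u_1(A vs Q) = 3
u_1(B vs Q) = 0
u_1(C vs Q) = 1
u_1(D vs Q) = 2
u_1(E vs Q) = 6
max payoff 6 at {E}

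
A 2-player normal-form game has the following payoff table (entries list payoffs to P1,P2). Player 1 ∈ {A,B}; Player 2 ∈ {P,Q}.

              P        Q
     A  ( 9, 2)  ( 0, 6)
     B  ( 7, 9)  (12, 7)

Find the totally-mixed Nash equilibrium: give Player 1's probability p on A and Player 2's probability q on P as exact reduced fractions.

P1 indiff ⇒ q·9+(1-q)·0 = q·7+(1-q)·12 ⇒ q(2) = (1-q)(12) ⇒ q = 6/7
P2 indiff ⇒ p·2+(1-p)·9 = p·6+(1-p)·7 ⇒ p(-4) = (1-p)(-2) ⇒ p = 1/3

P1 mixes 1/3 on A; P2 mixes 6/7 on P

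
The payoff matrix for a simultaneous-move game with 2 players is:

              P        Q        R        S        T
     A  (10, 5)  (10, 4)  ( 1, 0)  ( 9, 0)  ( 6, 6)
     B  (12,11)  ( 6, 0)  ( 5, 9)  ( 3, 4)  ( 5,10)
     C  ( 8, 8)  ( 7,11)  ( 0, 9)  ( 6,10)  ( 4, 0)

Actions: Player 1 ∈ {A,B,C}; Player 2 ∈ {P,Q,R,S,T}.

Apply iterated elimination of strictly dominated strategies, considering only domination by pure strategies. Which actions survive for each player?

P1 drop C (A beats it: P:10>8 Q:10>7 R:1>0 S:9>6 T:6>4)
P2 drop Q (P beats it: A:5>4 B:11>0)
P2 drop R (P beats it: A:5>0 B:11>9)
P2 drop S (P beats it: A:5>0 B:11>4)
P1→{A,B} P2→{P,T}

Remaining: P1:{A,B} P2:{P,T}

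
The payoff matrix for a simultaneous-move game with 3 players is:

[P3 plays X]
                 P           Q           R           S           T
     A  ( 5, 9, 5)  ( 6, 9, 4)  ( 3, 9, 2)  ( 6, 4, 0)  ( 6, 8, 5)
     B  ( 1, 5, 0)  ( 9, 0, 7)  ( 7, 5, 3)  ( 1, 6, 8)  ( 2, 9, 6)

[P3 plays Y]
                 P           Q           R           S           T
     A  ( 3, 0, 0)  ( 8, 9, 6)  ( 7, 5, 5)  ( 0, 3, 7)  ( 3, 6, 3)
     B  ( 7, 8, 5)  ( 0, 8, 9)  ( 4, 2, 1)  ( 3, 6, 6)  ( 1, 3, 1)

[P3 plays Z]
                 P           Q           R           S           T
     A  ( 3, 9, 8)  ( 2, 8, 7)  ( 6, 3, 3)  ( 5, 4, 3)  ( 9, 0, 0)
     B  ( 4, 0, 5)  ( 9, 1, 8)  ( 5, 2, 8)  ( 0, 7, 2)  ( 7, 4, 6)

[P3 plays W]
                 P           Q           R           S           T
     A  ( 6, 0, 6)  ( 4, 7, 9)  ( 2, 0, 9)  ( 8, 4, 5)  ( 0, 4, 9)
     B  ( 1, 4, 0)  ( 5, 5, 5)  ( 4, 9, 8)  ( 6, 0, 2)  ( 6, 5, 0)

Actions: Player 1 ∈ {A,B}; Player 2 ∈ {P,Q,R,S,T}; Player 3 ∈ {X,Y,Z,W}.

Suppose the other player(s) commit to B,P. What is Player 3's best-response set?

u_3(X vs B,P) = 0
u_3(Y vs B,P) = 5
u_3(Z vs B,P) = 5
u_3(W vs B,P) = 0
max payoff 5 at {Y,Z}

argmax u_3 = {Y,Z}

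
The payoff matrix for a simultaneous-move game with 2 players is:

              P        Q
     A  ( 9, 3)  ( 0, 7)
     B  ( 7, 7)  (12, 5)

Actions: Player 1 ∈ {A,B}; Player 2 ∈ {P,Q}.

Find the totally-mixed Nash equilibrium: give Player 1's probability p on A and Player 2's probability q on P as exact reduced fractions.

P1 indiff ⇒ q·9+(1-q)·0 = q·7+(1-q)·12 ⇒ q(2) = (1-q)(12) ⇒ q = 6/7
P2 indiff ⇒ p·3+(1-p)·7 = p·7+(1-p)·5 ⇒ p(-4) = (1-p)(-2) ⇒ p = 1/3

(p,q) = (1/3, 6/7)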